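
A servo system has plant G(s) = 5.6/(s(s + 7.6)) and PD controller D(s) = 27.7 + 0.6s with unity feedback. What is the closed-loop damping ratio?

Forward path: (27.7 + 0.6s)·5.6/(s(s+7.6)). The closed-loop characteristic equation is s² + (7.6 + 5.6·0.6)s + 5.6·27.7 = 0.
That is s² + 10.96s + 155.1 = 0, so ω_n = 12.45 rad/s and ζ = 10.96/(2·12.45) = 0.44.

ζ = 0.44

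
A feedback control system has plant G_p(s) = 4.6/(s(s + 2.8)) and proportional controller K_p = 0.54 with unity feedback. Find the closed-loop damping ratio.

1 + K_p·G_p(s) = 0 gives s² + 2.8s + 2.484 = 0.
So ω_n² = 2.484 ⇒ ω_n = 1.576 rad/s, and ζ = 2.8/(2ω_n) = 0.888.

ζ = 0.888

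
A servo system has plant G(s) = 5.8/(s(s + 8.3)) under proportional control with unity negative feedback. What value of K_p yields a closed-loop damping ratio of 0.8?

K_p = 4.64

Closed-loop characteristic equation: s² + 8.3s + K_p·5.8 = 0.
So ω_n = √(5.8K_p) and 2ζω_n = 8.3, giving ζ = 8.3/(2√(5.8K_p)).
Setting ζ = 0.8: √(5.8K_p) = 8.3/(2·0.8) = 5.188, so K_p = 26.91/5.8 = 4.64.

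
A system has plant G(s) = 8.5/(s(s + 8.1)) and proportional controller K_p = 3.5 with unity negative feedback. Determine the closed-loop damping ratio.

ζ = 0.743

1 + K_p·G(s) = 0 gives s² + 8.1s + 29.75 = 0.
Matching s² + 2ζω_n s + ω_n²: ω_n = √29.75 = 5.454 rad/s and 2ζω_n = 8.1, so ζ = 8.1/(2·5.454) = 0.743.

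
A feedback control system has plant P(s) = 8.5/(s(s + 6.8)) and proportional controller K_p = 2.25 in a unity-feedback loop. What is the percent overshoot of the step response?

2.06%

Closed-loop characteristic equation: s² + 6.8s + 19.12 = 0, so ω_n = 4.373 rad/s and ζ = 6.8/(2·4.373) = 0.7775.
%OS = 100·exp(−πζ/√(1−ζ²)) = 100·exp(−π·0.7775/√0.3956) = 2.06%.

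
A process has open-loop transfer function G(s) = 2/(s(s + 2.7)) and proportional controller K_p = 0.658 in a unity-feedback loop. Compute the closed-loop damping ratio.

The closed-loop denominator is s(s+2.7) + 0.658·2 = s² + 2.7s + 1.316.
So ω_n² = 1.316 ⇒ ω_n = 1.147 rad/s, and ζ = 2.7/(2ω_n) = 1.18.

ζ = 1.18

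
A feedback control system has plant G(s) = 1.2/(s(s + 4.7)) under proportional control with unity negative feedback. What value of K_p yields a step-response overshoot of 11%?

From %OS = 100·exp(−πζ/√(1−ζ²)) = 11%, ζ = −ln(0.11)/√(π²+ln²(0.11)) = 0.5749.
Characteristic equation s² + 4.7s + 1.2K_p = 0 gives ζ = 4.7/(2√(1.2K_p)).
Setting ζ = 0.5749: √(1.2K_p) = 4.7/(2·0.5749) = 4.088, so K_p = 16.71/1.2 = 13.9.

K_p = 13.9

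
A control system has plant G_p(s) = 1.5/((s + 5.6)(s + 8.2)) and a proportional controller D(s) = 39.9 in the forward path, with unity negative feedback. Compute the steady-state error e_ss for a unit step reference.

0.434

The loop is type 0. Static position error constant K_pos = D(0)·G_p(0) = 39.9·0.03267 = 1.303.
Steady-state error to a unit step: e_ss = 1/(1+K_pos) = 1/2.303 = 0.434.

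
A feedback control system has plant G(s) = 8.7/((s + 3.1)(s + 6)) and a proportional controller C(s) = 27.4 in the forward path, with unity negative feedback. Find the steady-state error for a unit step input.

0.0724

The loop is type 0. Static position error constant K_pos = C(0)·G(0) = 27.4·0.4677 = 12.82.
Steady-state error to a unit step: e_ss = 1/(1+K_pos) = 1/13.82 = 0.0724.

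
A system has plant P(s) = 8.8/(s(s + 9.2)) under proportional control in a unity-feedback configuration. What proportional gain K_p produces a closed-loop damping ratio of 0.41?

K_p = 14.3

Closed-loop characteristic equation: s² + 9.2s + K_p·8.8 = 0.
So ω_n = √(8.8K_p) and 2ζω_n = 9.2, giving ζ = 9.2/(2√(8.8K_p)).
Setting ζ = 0.41: √(8.8K_p) = 9.2/(2·0.41) = 11.22, so K_p = 125.9/8.8 = 14.3.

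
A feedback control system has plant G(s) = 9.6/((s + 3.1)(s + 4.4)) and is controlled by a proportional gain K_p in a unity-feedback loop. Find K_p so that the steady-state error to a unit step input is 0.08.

For a type-0 loop with proportional control, e_ss = 1/(1 + K_p·G(0)).
G(0) = 0.7038. Require 1/(1 + K_p·0.7038) = 0.08, so 1 + 0.7038·K_p = 12.5.
K_p = (12.5 − 1)/0.7038 = 16.3.

K_p = 16.3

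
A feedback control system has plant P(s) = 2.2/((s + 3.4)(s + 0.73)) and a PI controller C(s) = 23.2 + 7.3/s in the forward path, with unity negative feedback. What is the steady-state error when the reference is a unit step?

0

The open loop C(s)P(s) has a pole at the origin (type 1), so the static position error constant is infinite and e_ss = 1/(1+∞) = 0.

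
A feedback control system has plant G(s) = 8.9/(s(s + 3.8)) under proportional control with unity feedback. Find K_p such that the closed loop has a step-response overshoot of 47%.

K_p = 7.43

From %OS = 100·exp(−πζ/√(1−ζ²)) = 47%, ζ = −ln(0.47)/√(π²+ln²(0.47)) = 0.2337.
Characteristic equation s² + 3.8s + 8.9K_p = 0 gives ζ = 3.8/(2√(8.9K_p)).
Setting ζ = 0.2337: √(8.9K_p) = 3.8/(2·0.2337) = 8.131, so K_p = 66.11/8.9 = 7.43.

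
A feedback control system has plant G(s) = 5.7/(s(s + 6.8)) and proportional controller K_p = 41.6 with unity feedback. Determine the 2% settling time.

T_s ≈ 1.18 s

Closed-loop characteristic equation: s² + 6.8s + 237.1 = 0, so ω_n = 15.4 rad/s and ζ = 6.8/(2·15.4) = 0.2208.
2% settling time T_s ≈ 4/(ζω_n) = 4/3.4 = 1.18 s.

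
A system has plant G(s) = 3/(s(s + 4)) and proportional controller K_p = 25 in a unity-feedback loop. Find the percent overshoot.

47.4%

From 1 + K_pG(s) = 0: s² + 4s + 75 = 0 ⇒ ω_n = 8.66, ζ = 0.2309.
%OS = 100·exp(−πζ/√(1−ζ²)) = 100·exp(−π·0.2309/√0.9467) = 47.4%.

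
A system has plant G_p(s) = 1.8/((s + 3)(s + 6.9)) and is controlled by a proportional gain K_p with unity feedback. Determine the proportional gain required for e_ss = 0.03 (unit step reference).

K_p = 372

For a type-0 loop with proportional control, e_ss = 1/(1 + K_p·G_p(0)).
G_p(0) = 0.08696. Require 1/(1 + K_p·0.08696) = 0.03, so 1 + 0.08696·K_p = 33.33.
K_p = (33.33 − 1)/0.08696 = 372.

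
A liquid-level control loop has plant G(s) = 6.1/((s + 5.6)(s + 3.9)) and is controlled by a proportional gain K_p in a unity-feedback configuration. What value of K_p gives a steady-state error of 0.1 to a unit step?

For a type-0 loop with proportional control, e_ss = 1/(1 + K_p·G(0)).
G(0) = 0.2793. Require 1/(1 + K_p·0.2793) = 0.1, so 1 + 0.2793·K_p = 10.
K_p = (10 − 1)/0.2793 = 32.2.

K_p = 32.2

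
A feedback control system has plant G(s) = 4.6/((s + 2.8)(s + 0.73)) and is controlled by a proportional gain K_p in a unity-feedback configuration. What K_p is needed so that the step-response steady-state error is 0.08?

K_p = 5.11

The loop is type 0, so e_ss(step) = 1/(1 + K_pos) with K_pos = K_p·G(0).
G(0) = 2.25. Require 1/(1 + K_p·2.25) = 0.08, so 1 + 2.25·K_p = 12.5.
K_p = (12.5 − 1)/2.25 = 5.11.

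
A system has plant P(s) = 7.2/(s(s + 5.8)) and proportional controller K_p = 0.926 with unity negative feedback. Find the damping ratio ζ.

ζ = 1.12

The closed-loop denominator is s(s+5.8) + 0.926·7.2 = s² + 5.8s + 6.667.
So ω_n² = 6.667 ⇒ ω_n = 2.582 rad/s, and ζ = 5.8/(2ω_n) = 1.12.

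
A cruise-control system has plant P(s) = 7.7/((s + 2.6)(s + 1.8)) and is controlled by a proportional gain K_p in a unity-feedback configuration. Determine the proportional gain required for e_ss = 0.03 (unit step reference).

K_p = 19.7

For a type-0 loop with proportional control, e_ss = 1/(1 + K_p·P(0)).
P(0) = 1.645. Require 1/(1 + K_p·1.645) = 0.03, so 1 + 1.645·K_p = 33.33.
K_p = (33.33 − 1)/1.645 = 19.7.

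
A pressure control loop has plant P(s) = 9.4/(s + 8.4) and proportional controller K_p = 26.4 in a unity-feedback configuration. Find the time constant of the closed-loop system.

Closed-loop transfer function: T(s) = K_p·P(s)/(1 + K_p·P(s)) = 248.2/(s + 8.4 + 248.2) = 248.2/(s + 256.6).
Time constant τ = 1/256.6 = 0.0039 s.

τ = 0.0039 s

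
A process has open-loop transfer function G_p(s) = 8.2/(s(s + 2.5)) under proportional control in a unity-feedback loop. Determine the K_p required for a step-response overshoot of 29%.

From %OS = 100·exp(−πζ/√(1−ζ²)) = 29%, ζ = −ln(0.29)/√(π²+ln²(0.29)) = 0.3666.
Characteristic equation s² + 2.5s + 8.2K_p = 0 gives ζ = 2.5/(2√(8.2K_p)).
Setting ζ = 0.3666: √(8.2K_p) = 2.5/(2·0.3666) = 3.41, so K_p = 11.63/8.2 = 1.42.

K_p = 1.42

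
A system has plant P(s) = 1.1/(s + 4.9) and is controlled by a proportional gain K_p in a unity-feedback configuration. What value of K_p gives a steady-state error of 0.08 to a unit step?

The loop is type 0, so e_ss(step) = 1/(1 + K_pos) with K_pos = K_p·P(0).
P(0) = 0.2245. Require 1/(1 + K_p·0.2245) = 0.08, so 1 + 0.2245·K_p = 12.5.
K_p = (12.5 − 1)/0.2245 = 51.2.

K_p = 51.2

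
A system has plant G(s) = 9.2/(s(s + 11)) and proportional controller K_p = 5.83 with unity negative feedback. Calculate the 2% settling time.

T_s ≈ 0.727 s

The closed-loop denominator s² + 11s + 53.64 gives ω_n = √53.64 = 7.324 and ζ = 11/(2ω_n) = 0.751.
2% settling time T_s ≈ 4/(ζω_n) = 4/5.5 = 0.727 s.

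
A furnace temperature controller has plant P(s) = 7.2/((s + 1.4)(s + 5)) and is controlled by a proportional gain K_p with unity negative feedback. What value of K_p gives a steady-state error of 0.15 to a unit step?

K_p = 5.51

For a type-0 loop with proportional control, e_ss = 1/(1 + K_p·P(0)).
P(0) = 1.029. Require 1/(1 + K_p·1.029) = 0.15, so 1 + 1.029·K_p = 6.667.
K_p = (6.667 − 1)/1.029 = 5.51.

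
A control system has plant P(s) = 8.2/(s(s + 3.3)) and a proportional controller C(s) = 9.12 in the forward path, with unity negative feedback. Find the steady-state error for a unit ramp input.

The loop has one pole at the origin (type 1). Velocity error constant K_v = lim_{s→0} s·C(s)P(s) = 9.12·8.2/3.3 = 22.66.
Steady-state error to a unit ramp: e_ss = 1/K_v = 0.0441.

0.0441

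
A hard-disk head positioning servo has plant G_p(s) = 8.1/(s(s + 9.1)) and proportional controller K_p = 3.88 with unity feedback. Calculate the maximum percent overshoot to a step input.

From 1 + K_pG_p(s) = 0: s² + 9.1s + 31.43 = 0 ⇒ ω_n = 5.606, ζ = 0.8116.
%OS = 100·exp(−πζ/√(1−ζ²)) = 100·exp(−π·0.8116/√0.3413) = 1.27%.

1.27%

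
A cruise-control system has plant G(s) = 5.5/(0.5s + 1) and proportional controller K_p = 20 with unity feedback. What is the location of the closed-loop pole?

s = -222

Closed loop: T(s) = K_p·G/(1+K_p·G) = 110/(0.5s + 1 + 110), with pole at s = −(1 + 110)/0.5 = −222.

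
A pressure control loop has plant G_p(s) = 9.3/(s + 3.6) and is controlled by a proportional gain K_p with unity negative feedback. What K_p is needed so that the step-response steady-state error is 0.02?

The loop is type 0, so e_ss(step) = 1/(1 + K_pos) with K_pos = K_p·G_p(0).
G_p(0) = 2.583. Require 1/(1 + K_p·2.583) = 0.02, so 1 + 2.583·K_p = 50.
K_p = (50 − 1)/2.583 = 19.

K_p = 19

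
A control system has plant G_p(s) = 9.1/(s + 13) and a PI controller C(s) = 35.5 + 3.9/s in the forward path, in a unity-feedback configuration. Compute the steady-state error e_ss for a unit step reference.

0

The open loop C(s)G_p(s) has a pole at the origin (type 1), so the static position error constant is infinite and e_ss = 1/(1+∞) = 0.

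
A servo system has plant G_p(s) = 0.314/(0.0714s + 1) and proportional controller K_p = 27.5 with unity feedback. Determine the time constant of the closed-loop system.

Closed loop: T(s) = K_p·G_p/(1+K_p·G_p) = 8.635/(0.0714s + 1 + 8.635), with pole at s = −(1 + 8.635)/0.0714 = −134.9.
Closed-loop time constant τ = 1/134.9 = 0.00741 s.

τ = 0.00741 s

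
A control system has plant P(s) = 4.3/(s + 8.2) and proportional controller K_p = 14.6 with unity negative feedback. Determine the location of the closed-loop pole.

s = -70.98

Closed-loop transfer function: T(s) = K_p·P(s)/(1 + K_p·P(s)) = 62.78/(s + 8.2 + 62.78) = 62.78/(s + 70.98).
The closed-loop pole is at s = −70.98.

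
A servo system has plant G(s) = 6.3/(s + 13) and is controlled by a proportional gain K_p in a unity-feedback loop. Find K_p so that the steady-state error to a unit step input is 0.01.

K_p = 204

For a type-0 loop with proportional control, e_ss = 1/(1 + K_p·G(0)).
G(0) = 0.4846. Require 1/(1 + K_p·0.4846) = 0.01, so 1 + 0.4846·K_p = 100.
K_p = (100 − 1)/0.4846 = 204.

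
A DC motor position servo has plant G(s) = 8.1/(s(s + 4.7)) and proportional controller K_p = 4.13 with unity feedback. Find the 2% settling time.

T_s ≈ 1.7 s

From 1 + K_pG(s) = 0: s² + 4.7s + 33.45 = 0 ⇒ ω_n = 5.784, ζ = 0.4063.
2% settling time T_s ≈ 4/(ζω_n) = 4/2.35 = 1.7 s.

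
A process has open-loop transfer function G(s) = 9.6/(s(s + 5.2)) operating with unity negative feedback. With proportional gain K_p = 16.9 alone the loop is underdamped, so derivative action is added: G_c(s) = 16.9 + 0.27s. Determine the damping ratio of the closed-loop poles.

ζ = 0.306

Forward path: (16.9 + 0.27s)·9.6/(s(s+5.2)). The closed-loop characteristic equation is s² + (5.2 + 9.6·0.27)s + 9.6·16.9 = 0.
That is s² + 7.792s + 162.2 = 0, so ω_n = 12.74 rad/s and ζ = 7.792/(2·12.74) = 0.3059.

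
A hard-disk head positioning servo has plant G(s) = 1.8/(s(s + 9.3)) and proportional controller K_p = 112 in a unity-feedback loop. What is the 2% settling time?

The closed-loop denominator s² + 9.3s + 201.6 gives ω_n = √201.6 = 14.2 and ζ = 9.3/(2ω_n) = 0.3275.
2% settling time T_s ≈ 4/(ζω_n) = 4/4.65 = 0.86 s.

T_s ≈ 0.86 s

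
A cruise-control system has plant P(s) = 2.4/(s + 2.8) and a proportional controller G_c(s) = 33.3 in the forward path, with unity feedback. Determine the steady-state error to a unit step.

The loop is type 0. Static position error constant K_pos = G_c(0)·P(0) = 33.3·0.8571 = 28.54.
Steady-state error to a unit step: e_ss = 1/(1+K_pos) = 1/29.54 = 0.0338.

0.0338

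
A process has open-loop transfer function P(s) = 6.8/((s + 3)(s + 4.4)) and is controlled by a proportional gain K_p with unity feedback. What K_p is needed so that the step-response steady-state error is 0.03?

Steady-state error for a unit step on this type-0 loop is 1/(1 + K_p·P(0)).
P(0) = 0.5152. Require 1/(1 + K_p·0.5152) = 0.03, so 1 + 0.5152·K_p = 33.33.
K_p = (33.33 − 1)/0.5152 = 62.8.

K_p = 62.8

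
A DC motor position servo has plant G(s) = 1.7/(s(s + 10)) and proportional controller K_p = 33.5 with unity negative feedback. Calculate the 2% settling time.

T_s ≈ 0.8 s

From 1 + K_pG(s) = 0: s² + 10s + 56.95 = 0 ⇒ ω_n = 7.547, ζ = 0.6626.
2% settling time T_s ≈ 4/(ζω_n) = 4/5 = 0.8 s.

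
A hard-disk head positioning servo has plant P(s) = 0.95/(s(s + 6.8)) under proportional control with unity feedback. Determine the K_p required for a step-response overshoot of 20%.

K_p = 58.5

From %OS = 100·exp(−πζ/√(1−ζ²)) = 20%, ζ = −ln(0.2)/√(π²+ln²(0.2)) = 0.4559.
Characteristic equation s² + 6.8s + 0.95K_p = 0 gives ζ = 6.8/(2√(0.95K_p)).
Setting ζ = 0.4559: √(0.95K_p) = 6.8/(2·0.4559) = 7.457, so K_p = 55.61/0.95 = 58.5.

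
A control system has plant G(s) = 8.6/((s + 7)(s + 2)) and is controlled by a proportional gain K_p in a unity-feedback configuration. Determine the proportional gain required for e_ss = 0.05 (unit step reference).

K_p = 30.9

For a type-0 loop with proportional control, e_ss = 1/(1 + K_p·G(0)).
G(0) = 0.6143. Require 1/(1 + K_p·0.6143) = 0.05, so 1 + 0.6143·K_p = 20.
K_p = (20 − 1)/0.6143 = 30.9.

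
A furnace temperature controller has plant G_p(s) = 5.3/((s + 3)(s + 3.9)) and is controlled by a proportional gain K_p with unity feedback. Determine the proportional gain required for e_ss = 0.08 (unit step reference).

K_p = 25.4

For a type-0 loop with proportional control, e_ss = 1/(1 + K_p·G_p(0)).
G_p(0) = 0.453. Require 1/(1 + K_p·0.453) = 0.08, so 1 + 0.453·K_p = 12.5.
K_p = (12.5 − 1)/0.453 = 25.4.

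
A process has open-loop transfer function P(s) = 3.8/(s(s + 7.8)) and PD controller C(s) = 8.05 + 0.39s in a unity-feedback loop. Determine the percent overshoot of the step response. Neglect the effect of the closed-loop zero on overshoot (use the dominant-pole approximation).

Forward path: (8.05 + 0.39s)·3.8/(s(s+7.8)). The closed-loop characteristic equation is s² + (7.8 + 3.8·0.39)s + 3.8·8.05 = 0.
That is s² + 9.282s + 30.59 = 0, so ω_n = 5.531 rad/s and ζ = 9.282/(2·5.531) = 0.8391.
%OS = 100·exp(−πζ/√(1−ζ²)) = 0.786%.

0.786%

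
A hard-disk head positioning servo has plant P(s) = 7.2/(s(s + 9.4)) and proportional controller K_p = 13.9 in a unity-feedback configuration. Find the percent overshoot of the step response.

The closed-loop denominator s² + 9.4s + 100.1 gives ω_n = √100.1 = 10 and ζ = 9.4/(2ω_n) = 0.4698.
%OS = 100·exp(−πζ/√(1−ζ²)) = 100·exp(−π·0.4698/√0.7793) = 18.8%.

18.8%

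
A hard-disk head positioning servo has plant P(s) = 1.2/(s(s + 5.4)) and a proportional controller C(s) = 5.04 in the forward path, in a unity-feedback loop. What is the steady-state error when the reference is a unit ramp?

The loop has one pole at the origin (type 1). Velocity error constant K_v = lim_{s→0} s·C(s)P(s) = 5.04·1.2/5.4 = 1.12.
Steady-state error to a unit ramp: e_ss = 1/K_v = 0.893.

0.893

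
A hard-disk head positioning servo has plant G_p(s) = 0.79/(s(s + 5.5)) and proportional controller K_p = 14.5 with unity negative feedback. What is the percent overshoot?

1.25%

From 1 + K_pG_p(s) = 0: s² + 5.5s + 11.46 = 0 ⇒ ω_n = 3.385, ζ = 0.8125.
%OS = 100·exp(−πζ/√(1−ζ²)) = 100·exp(−π·0.8125/√0.3398) = 1.25%.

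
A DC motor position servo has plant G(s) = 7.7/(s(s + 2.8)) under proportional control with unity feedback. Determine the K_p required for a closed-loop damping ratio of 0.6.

Closed-loop characteristic equation: s² + 2.8s + K_p·7.7 = 0.
So ω_n = √(7.7K_p) and 2ζω_n = 2.8, giving ζ = 2.8/(2√(7.7K_p)).
Setting ζ = 0.6: √(7.7K_p) = 2.8/(2·0.6) = 2.333, so K_p = 5.444/7.7 = 0.707.

K_p = 0.707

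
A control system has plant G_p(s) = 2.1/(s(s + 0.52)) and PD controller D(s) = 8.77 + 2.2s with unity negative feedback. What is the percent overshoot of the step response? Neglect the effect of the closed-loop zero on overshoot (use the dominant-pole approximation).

9.54%

Forward path: (8.77 + 2.2s)·2.1/(s(s+0.52)). The closed-loop characteristic equation is s² + (0.52 + 2.1·2.2)s + 2.1·8.77 = 0.
That is s² + 5.14s + 18.42 = 0, so ω_n = 4.292 rad/s and ζ = 5.14/(2·4.292) = 0.5989.
%OS = 100·exp(−πζ/√(1−ζ²)) = 9.54%.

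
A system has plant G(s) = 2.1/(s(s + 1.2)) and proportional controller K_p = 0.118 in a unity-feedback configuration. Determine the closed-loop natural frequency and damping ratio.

ω_n = 0.498 rad/s, ζ = 1.21

With unity feedback the closed-loop characteristic equation is s² + 1.2s + 0.118·2.1 = s² + 1.2s + 0.2478 = 0.
So ω_n² = 0.2478 ⇒ ω_n = 0.4978 rad/s, and ζ = 1.2/(2ω_n) = 1.21.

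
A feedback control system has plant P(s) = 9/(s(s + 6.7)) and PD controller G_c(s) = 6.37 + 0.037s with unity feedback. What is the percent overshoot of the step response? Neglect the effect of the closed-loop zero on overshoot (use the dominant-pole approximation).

19.3%

Forward path: (6.37 + 0.037s)·9/(s(s+6.7)). The closed-loop characteristic equation is s² + (6.7 + 9·0.037)s + 9·6.37 = 0.
That is s² + 7.033s + 57.33 = 0, so ω_n = 7.572 rad/s and ζ = 7.033/(2·7.572) = 0.4644.
%OS = 100·exp(−πζ/√(1−ζ²)) = 19.3%.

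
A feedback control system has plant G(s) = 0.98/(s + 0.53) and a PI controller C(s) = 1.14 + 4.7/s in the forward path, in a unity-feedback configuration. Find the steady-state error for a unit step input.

The open loop C(s)G(s) has a pole at the origin (type 1), so the static position error constant is infinite and e_ss = 1/(1+∞) = 0.

0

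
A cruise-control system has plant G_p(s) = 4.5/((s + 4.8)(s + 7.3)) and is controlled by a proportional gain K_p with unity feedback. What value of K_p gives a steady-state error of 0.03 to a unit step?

Steady-state error for a unit step on this type-0 loop is 1/(1 + K_p·G_p(0)).
G_p(0) = 0.1284. Require 1/(1 + K_p·0.1284) = 0.03, so 1 + 0.1284·K_p = 33.33.
K_p = (33.33 − 1)/0.1284 = 252.

K_p = 252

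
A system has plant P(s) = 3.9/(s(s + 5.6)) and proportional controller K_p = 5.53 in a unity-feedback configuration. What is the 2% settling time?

From 1 + K_pP(s) = 0: s² + 5.6s + 21.57 = 0 ⇒ ω_n = 4.644, ζ = 0.6029.
2% settling time T_s ≈ 4/(ζω_n) = 4/2.8 = 1.43 s.

T_s ≈ 1.43 s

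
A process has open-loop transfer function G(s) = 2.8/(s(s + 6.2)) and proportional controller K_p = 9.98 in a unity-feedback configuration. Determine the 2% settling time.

T_s ≈ 1.29 s

Closed-loop characteristic equation: s² + 6.2s + 27.94 = 0, so ω_n = 5.286 rad/s and ζ = 6.2/(2·5.286) = 0.5864.
2% settling time T_s ≈ 4/(ζω_n) = 4/3.1 = 1.29 s.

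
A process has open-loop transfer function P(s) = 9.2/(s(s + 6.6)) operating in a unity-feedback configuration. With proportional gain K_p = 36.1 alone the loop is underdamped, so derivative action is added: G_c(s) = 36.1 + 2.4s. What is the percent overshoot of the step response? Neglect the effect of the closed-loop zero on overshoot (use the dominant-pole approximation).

Forward path: (36.1 + 2.4s)·9.2/(s(s+6.6)). The closed-loop characteristic equation is s² + (6.6 + 9.2·2.4)s + 9.2·36.1 = 0.
That is s² + 28.68s + 332.1 = 0, so ω_n = 18.22 rad/s and ζ = 28.68/(2·18.22) = 0.7869.
%OS = 100·exp(−πζ/√(1−ζ²)) = 1.82%.

1.82%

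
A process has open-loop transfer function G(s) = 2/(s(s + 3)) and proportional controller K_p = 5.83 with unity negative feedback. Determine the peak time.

T_p = 1.02 s

From 1 + K_pG(s) = 0: s² + 3s + 11.66 = 0 ⇒ ω_n = 3.415, ζ = 0.4393.
Damped frequency ω_d = ω_n√(1−ζ²) = 3.068 rad/s, so peak time T_p = π/ω_d = 1.02 s.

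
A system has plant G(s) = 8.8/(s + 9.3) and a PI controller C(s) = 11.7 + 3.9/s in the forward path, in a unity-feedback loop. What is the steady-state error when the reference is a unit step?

The open loop C(s)G(s) has a pole at the origin (type 1), so the static position error constant is infinite and e_ss = 1/(1+∞) = 0.

0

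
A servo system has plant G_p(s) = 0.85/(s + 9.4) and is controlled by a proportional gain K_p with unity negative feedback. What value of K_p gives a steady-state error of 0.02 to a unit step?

K_p = 542

Steady-state error for a unit step on this type-0 loop is 1/(1 + K_p·G_p(0)).
G_p(0) = 0.09043. Require 1/(1 + K_p·0.09043) = 0.02, so 1 + 0.09043·K_p = 50.
K_p = (50 − 1)/0.09043 = 542.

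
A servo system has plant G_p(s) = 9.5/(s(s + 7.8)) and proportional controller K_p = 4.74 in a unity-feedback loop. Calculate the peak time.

T_p = 0.575 s

The closed-loop denominator s² + 7.8s + 45.03 gives ω_n = √45.03 = 6.71 and ζ = 7.8/(2ω_n) = 0.5812.
Damped frequency ω_d = ω_n√(1−ζ²) = 5.461 rad/s, so peak time T_p = π/ω_d = 0.575 s.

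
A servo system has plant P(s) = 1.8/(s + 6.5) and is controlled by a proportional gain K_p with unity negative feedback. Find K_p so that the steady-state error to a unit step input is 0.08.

For a type-0 loop with proportional control, e_ss = 1/(1 + K_p·P(0)).
P(0) = 0.2769. Require 1/(1 + K_p·0.2769) = 0.08, so 1 + 0.2769·K_p = 12.5.
K_p = (12.5 − 1)/0.2769 = 41.5.

K_p = 41.5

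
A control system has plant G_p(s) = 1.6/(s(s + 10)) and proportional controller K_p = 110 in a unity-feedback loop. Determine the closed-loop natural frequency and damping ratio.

1 + K_p·G_p(s) = 0 gives s² + 10s + 176 = 0.
Matching s² + 2ζω_n s + ω_n²: ω_n = √176 = 13.27 rad/s and 2ζω_n = 10, so ζ = 10/(2·13.27) = 0.377.

ω_n = 13.3 rad/s, ζ = 0.377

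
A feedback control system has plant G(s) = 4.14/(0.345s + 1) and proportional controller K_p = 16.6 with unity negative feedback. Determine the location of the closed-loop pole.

Closed loop: T(s) = K_p·G/(1+K_p·G) = 68.72/(0.345s + 1 + 68.72), with pole at s = −(1 + 68.72)/0.345 = −202.1.

s = -202.1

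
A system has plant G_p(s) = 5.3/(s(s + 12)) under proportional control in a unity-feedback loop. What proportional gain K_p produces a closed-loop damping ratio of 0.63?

Closed-loop characteristic equation: s² + 12s + K_p·5.3 = 0.
So ω_n = √(5.3K_p) and 2ζω_n = 12, giving ζ = 12/(2√(5.3K_p)).
Setting ζ = 0.63: √(5.3K_p) = 12/(2·0.63) = 9.524, so K_p = 90.7/5.3 = 17.1.

K_p = 17.1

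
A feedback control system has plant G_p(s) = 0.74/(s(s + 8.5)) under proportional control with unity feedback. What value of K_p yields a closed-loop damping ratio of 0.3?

Closed-loop characteristic equation: s² + 8.5s + K_p·0.74 = 0.
So ω_n = √(0.74K_p) and 2ζω_n = 8.5, giving ζ = 8.5/(2√(0.74K_p)).
Setting ζ = 0.3: √(0.74K_p) = 8.5/(2·0.3) = 14.17, so K_p = 200.7/0.74 = 271.

K_p = 271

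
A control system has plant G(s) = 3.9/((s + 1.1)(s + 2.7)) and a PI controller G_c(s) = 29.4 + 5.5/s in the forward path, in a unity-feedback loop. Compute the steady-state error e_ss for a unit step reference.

0

The open loop G_c(s)G(s) has a pole at the origin (type 1), so the static position error constant is infinite and e_ss = 1/(1+∞) = 0.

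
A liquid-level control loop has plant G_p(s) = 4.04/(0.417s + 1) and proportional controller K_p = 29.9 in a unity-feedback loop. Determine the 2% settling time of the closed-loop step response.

Closed loop: T(s) = K_p·G_p/(1+K_p·G_p) = 120.8/(0.417s + 1 + 120.8), with pole at s = −(1 + 120.8)/0.417 = −292.1.
τ = 1/292.1 = 0.003424 s, so 2% settling time ≈ 4τ = 0.0137 s.

T_s ≈ 0.0137 s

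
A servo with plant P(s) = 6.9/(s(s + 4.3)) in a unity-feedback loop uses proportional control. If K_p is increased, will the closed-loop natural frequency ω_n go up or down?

ω_n = √(6.9·K_p), which grows with K_p.

increase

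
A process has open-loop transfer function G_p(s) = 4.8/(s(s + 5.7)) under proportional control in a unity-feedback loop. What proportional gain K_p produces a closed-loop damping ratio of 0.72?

K_p = 3.26

Closed-loop characteristic equation: s² + 5.7s + K_p·4.8 = 0.
So ω_n = √(4.8K_p) and 2ζω_n = 5.7, giving ζ = 5.7/(2√(4.8K_p)).
Setting ζ = 0.72: √(4.8K_p) = 5.7/(2·0.72) = 3.958, so K_p = 15.67/4.8 = 3.26.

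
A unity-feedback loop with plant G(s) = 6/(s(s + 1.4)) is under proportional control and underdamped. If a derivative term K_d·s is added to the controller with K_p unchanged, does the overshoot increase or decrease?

With PD the characteristic equation becomes s² + (a + K·K_d)s + K·K_p = 0; the damping term grows, ζ rises, overshoot falls.

decrease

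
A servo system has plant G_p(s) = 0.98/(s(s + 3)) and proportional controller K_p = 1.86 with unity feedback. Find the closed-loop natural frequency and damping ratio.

The closed-loop denominator is s(s+3) + 1.86·0.98 = s² + 3s + 1.823.
Matching s² + 2ζω_n s + ω_n²: ω_n = √1.823 = 1.35 rad/s and 2ζω_n = 3, so ζ = 3/(2·1.35) = 1.11.

ω_n = 1.35 rad/s, ζ = 1.11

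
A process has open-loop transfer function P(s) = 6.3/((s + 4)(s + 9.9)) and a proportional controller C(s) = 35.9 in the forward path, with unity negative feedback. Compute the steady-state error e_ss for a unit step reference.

The loop is type 0. Static position error constant K_pos = C(0)·P(0) = 35.9·0.1591 = 5.711.
Steady-state error to a unit step: e_ss = 1/(1+K_pos) = 1/6.711 = 0.149.

0.149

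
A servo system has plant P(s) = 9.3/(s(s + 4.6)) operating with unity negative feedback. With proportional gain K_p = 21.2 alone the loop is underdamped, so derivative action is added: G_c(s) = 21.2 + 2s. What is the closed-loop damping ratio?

Forward path: (21.2 + 2s)·9.3/(s(s+4.6)). The closed-loop characteristic equation is s² + (4.6 + 9.3·2)s + 9.3·21.2 = 0.
That is s² + 23.2s + 197.2 = 0, so ω_n = 14.04 rad/s and ζ = 23.2/(2·14.04) = 0.8261.

ζ = 0.826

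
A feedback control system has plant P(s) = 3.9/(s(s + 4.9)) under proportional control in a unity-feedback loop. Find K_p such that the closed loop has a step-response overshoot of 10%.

From %OS = 100·exp(−πζ/√(1−ζ²)) = 10%, ζ = −ln(0.1)/√(π²+ln²(0.1)) = 0.5912.
Characteristic equation s² + 4.9s + 3.9K_p = 0 gives ζ = 4.9/(2√(3.9K_p)).
Setting ζ = 0.5912: √(3.9K_p) = 4.9/(2·0.5912) = 4.144, so K_p = 17.18/3.9 = 4.4.

K_p = 4.4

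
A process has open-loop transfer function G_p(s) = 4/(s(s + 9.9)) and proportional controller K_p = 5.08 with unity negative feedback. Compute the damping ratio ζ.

ζ = 1.1

The closed-loop denominator is s(s+9.9) + 5.08·4 = s² + 9.9s + 20.32.
Matching s² + 2ζω_n s + ω_n²: ω_n = √20.32 = 4.508 rad/s and 2ζω_n = 9.9, so ζ = 9.9/(2·4.508) = 1.1.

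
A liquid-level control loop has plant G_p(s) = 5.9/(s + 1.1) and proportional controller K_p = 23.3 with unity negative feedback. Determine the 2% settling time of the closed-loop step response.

Closed-loop transfer function: T(s) = K_p·G_p(s)/(1 + K_p·G_p(s)) = 137.5/(s + 1.1 + 137.5) = 137.5/(s + 138.6).
Time constant τ = 1/138.6 = 0.007217 s, so the 2% settling time is about 4τ = 0.0289 s.

T_s ≈ 0.0289 s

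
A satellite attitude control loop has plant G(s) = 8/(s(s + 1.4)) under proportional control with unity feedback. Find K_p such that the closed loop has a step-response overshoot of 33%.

K_p = 0.553

From %OS = 100·exp(−πζ/√(1−ζ²)) = 33%, ζ = −ln(0.33)/√(π²+ln²(0.33)) = 0.3328.
Characteristic equation s² + 1.4s + 8K_p = 0 gives ζ = 1.4/(2√(8K_p)).
Setting ζ = 0.3328: √(8K_p) = 1.4/(2·0.3328) = 2.103, so K_p = 4.425/8 = 0.553.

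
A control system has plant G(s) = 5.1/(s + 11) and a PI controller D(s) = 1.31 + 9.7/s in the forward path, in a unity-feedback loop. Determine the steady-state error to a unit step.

0

The open loop D(s)G(s) has a pole at the origin (type 1), so the static position error constant is infinite and e_ss = 1/(1+∞) = 0.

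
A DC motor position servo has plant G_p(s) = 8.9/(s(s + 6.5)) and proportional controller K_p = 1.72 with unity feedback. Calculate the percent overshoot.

0.921%

From 1 + K_pG_p(s) = 0: s² + 6.5s + 15.31 = 0 ⇒ ω_n = 3.913, ζ = 0.8307.
%OS = 100·exp(−πζ/√(1−ζ²)) = 100·exp(−π·0.8307/√0.31) = 0.921%.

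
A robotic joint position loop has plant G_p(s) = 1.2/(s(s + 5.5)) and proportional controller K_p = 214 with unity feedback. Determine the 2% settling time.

T_s ≈ 1.45 s

From 1 + K_pG_p(s) = 0: s² + 5.5s + 256.8 = 0 ⇒ ω_n = 16.02, ζ = 0.1716.
2% settling time T_s ≈ 4/(ζω_n) = 4/2.75 = 1.45 s.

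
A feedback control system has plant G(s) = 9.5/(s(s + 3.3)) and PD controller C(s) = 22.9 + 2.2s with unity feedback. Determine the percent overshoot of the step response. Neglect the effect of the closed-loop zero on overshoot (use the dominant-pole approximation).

1.1%

Forward path: (22.9 + 2.2s)·9.5/(s(s+3.3)). The closed-loop characteristic equation is s² + (3.3 + 9.5·2.2)s + 9.5·22.9 = 0.
That is s² + 24.2s + 217.5 = 0, so ω_n = 14.75 rad/s and ζ = 24.2/(2·14.75) = 0.8204.
%OS = 100·exp(−πζ/√(1−ζ²)) = 1.1%.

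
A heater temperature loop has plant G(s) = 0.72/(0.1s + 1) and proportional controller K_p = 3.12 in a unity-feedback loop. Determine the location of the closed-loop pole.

Closed loop: T(s) = K_p·G/(1+K_p·G) = 2.246/(0.1s + 1 + 2.246), with pole at s = −(1 + 2.246)/0.1 = −32.46.

s = -32.46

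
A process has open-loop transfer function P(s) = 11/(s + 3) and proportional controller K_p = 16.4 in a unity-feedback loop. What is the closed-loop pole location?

Closed-loop transfer function: T(s) = K_p·P(s)/(1 + K_p·P(s)) = 180.4/(s + 3 + 180.4) = 180.4/(s + 183.4).
The closed-loop pole is at s = −183.4.

s = -183.4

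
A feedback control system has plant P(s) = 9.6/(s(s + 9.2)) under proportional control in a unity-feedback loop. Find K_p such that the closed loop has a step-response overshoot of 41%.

From %OS = 100·exp(−πζ/√(1−ζ²)) = 41%, ζ = −ln(0.41)/√(π²+ln²(0.41)) = 0.273.
Characteristic equation s² + 9.2s + 9.6K_p = 0 gives ζ = 9.2/(2√(9.6K_p)).
Setting ζ = 0.273: √(9.6K_p) = 9.2/(2·0.273) = 16.85, so K_p = 283.9/9.6 = 29.6.

K_p = 29.6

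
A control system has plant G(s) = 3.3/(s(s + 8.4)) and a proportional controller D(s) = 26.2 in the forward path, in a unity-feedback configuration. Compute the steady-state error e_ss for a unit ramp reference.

0.0972

The loop has one pole at the origin (type 1). Velocity error constant K_v = lim_{s→0} s·D(s)G(s) = 26.2·3.3/8.4 = 10.29.
Steady-state error to a unit ramp: e_ss = 1/K_v = 0.0972.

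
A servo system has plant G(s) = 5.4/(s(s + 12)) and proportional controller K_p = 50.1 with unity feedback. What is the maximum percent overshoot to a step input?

29.2%

The closed-loop denominator s² + 12s + 270.5 gives ω_n = √270.5 = 16.45 and ζ = 12/(2ω_n) = 0.3648.
%OS = 100·exp(−πζ/√(1−ζ²)) = 100·exp(−π·0.3648/√0.8669) = 29.2%.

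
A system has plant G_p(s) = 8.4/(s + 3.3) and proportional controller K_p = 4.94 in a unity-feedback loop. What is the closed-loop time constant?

Closed-loop transfer function: T(s) = K_p·G_p(s)/(1 + K_p·G_p(s)) = 41.5/(s + 3.3 + 41.5) = 41.5/(s + 44.8).
Time constant τ = 1/44.8 = 0.0223 s.

τ = 0.0223 s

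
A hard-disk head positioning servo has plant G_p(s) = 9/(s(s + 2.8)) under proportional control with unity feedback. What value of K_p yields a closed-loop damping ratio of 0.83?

K_p = 0.316

Closed-loop characteristic equation: s² + 2.8s + K_p·9 = 0.
So ω_n = √(9K_p) and 2ζω_n = 2.8, giving ζ = 2.8/(2√(9K_p)).
Setting ζ = 0.83: √(9K_p) = 2.8/(2·0.83) = 1.687, so K_p = 2.845/9 = 0.316.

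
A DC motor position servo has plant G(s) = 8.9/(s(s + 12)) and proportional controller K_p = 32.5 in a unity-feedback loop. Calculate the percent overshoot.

From 1 + K_pG(s) = 0: s² + 12s + 289.2 = 0 ⇒ ω_n = 17.01, ζ = 0.3528.
%OS = 100·exp(−πζ/√(1−ζ²)) = 100·exp(−π·0.3528/√0.8755) = 30.6%.

30.6%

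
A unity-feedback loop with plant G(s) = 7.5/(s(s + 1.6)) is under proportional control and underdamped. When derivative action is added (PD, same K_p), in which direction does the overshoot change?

With PD the characteristic equation becomes s² + (a + K·K_d)s + K·K_p = 0; the damping term grows, ζ rises, overshoot falls.

decrease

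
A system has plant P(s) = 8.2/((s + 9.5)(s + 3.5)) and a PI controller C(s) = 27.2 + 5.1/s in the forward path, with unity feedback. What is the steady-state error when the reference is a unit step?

0

The open loop C(s)P(s) has a pole at the origin (type 1), so the static position error constant is infinite and e_ss = 1/(1+∞) = 0.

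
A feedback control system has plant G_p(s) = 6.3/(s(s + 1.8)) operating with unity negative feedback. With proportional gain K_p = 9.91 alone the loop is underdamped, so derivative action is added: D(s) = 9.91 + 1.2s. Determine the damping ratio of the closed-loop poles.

Forward path: (9.91 + 1.2s)·6.3/(s(s+1.8)). The closed-loop characteristic equation is s² + (1.8 + 6.3·1.2)s + 6.3·9.91 = 0.
That is s² + 9.36s + 62.43 = 0, so ω_n = 7.901 rad/s and ζ = 9.36/(2·7.901) = 0.5923.

ζ = 0.592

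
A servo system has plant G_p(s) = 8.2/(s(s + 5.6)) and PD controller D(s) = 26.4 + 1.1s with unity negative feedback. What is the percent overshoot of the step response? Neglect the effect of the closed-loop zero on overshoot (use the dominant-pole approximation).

Forward path: (26.4 + 1.1s)·8.2/(s(s+5.6)). The closed-loop characteristic equation is s² + (5.6 + 8.2·1.1)s + 8.2·26.4 = 0.
That is s² + 14.62s + 216.5 = 0, so ω_n = 14.71 rad/s and ζ = 14.62/(2·14.71) = 0.4968.
%OS = 100·exp(−πζ/√(1−ζ²)) = 16.6%.

16.6%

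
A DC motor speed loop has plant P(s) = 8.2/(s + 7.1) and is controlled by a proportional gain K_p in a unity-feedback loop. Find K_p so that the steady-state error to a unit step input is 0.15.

K_p = 4.91

Steady-state error for a unit step on this type-0 loop is 1/(1 + K_p·P(0)).
P(0) = 1.155. Require 1/(1 + K_p·1.155) = 0.15, so 1 + 1.155·K_p = 6.667.
K_p = (6.667 − 1)/1.155 = 4.91.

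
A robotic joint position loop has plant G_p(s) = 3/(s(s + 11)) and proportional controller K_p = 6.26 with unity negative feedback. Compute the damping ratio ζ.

With unity feedback the closed-loop characteristic equation is s² + 11s + 6.26·3 = s² + 11s + 18.78 = 0.
Matching s² + 2ζω_n s + ω_n²: ω_n = √18.78 = 4.334 rad/s and 2ζω_n = 11, so ζ = 11/(2·4.334) = 1.27.

ζ = 1.27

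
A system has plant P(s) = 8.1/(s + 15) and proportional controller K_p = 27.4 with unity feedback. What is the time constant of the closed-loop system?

τ = 0.00422 s

Closed-loop transfer function: T(s) = K_p·P(s)/(1 + K_p·P(s)) = 221.9/(s + 15 + 221.9) = 221.9/(s + 236.9).
Time constant τ = 1/236.9 = 0.00422 s.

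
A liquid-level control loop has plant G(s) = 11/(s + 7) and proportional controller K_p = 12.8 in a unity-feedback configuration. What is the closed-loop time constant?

Closed-loop transfer function: T(s) = K_p·G(s)/(1 + K_p·G(s)) = 140.8/(s + 7 + 140.8) = 140.8/(s + 147.8).
Time constant τ = 1/147.8 = 0.00677 s.

τ = 0.00677 s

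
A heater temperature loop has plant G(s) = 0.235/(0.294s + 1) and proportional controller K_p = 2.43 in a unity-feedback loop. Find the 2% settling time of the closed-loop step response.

Closed loop: T(s) = K_p·G/(1+K_p·G) = 0.5711/(0.294s + 1 + 0.5711), with pole at s = −(1 + 0.5711)/0.294 = −5.344.
τ = 1/5.344 = 0.1871 s, so 2% settling time ≈ 4τ = 0.749 s.

T_s ≈ 0.749 s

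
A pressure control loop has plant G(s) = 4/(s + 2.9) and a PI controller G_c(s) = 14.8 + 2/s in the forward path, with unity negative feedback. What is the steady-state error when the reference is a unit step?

0

The open loop G_c(s)G(s) has a pole at the origin (type 1), so the static position error constant is infinite and e_ss = 1/(1+∞) = 0.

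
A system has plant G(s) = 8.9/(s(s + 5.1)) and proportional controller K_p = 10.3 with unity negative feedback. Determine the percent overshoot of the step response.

42%

From 1 + K_pG(s) = 0: s² + 5.1s + 91.67 = 0 ⇒ ω_n = 9.574, ζ = 0.2663.
%OS = 100·exp(−πζ/√(1−ζ²)) = 100·exp(−π·0.2663/√0.9291) = 42%.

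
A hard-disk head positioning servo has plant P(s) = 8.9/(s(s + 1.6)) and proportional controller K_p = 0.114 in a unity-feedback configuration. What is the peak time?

T_p = 5.13 s

From 1 + K_pP(s) = 0: s² + 1.6s + 1.015 = 0 ⇒ ω_n = 1.007, ζ = 0.7942.
Damped frequency ω_d = ω_n√(1−ζ²) = 0.612 rad/s, so peak time T_p = π/ω_d = 5.13 s.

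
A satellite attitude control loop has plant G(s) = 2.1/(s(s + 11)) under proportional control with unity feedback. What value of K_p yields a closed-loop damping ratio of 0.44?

Closed-loop characteristic equation: s² + 11s + K_p·2.1 = 0.
So ω_n = √(2.1K_p) and 2ζω_n = 11, giving ζ = 11/(2√(2.1K_p)).
Setting ζ = 0.44: √(2.1K_p) = 11/(2·0.44) = 12.5, so K_p = 156.2/2.1 = 74.4.

K_p = 74.4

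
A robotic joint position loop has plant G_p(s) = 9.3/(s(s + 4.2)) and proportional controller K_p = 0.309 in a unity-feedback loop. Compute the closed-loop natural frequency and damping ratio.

With unity feedback the closed-loop characteristic equation is s² + 4.2s + 0.309·9.3 = s² + 4.2s + 2.874 = 0.
Matching s² + 2ζω_n s + ω_n²: ω_n = √2.874 = 1.695 rad/s and 2ζω_n = 4.2, so ζ = 4.2/(2·1.695) = 1.24.

ω_n = 1.7 rad/s, ζ = 1.24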